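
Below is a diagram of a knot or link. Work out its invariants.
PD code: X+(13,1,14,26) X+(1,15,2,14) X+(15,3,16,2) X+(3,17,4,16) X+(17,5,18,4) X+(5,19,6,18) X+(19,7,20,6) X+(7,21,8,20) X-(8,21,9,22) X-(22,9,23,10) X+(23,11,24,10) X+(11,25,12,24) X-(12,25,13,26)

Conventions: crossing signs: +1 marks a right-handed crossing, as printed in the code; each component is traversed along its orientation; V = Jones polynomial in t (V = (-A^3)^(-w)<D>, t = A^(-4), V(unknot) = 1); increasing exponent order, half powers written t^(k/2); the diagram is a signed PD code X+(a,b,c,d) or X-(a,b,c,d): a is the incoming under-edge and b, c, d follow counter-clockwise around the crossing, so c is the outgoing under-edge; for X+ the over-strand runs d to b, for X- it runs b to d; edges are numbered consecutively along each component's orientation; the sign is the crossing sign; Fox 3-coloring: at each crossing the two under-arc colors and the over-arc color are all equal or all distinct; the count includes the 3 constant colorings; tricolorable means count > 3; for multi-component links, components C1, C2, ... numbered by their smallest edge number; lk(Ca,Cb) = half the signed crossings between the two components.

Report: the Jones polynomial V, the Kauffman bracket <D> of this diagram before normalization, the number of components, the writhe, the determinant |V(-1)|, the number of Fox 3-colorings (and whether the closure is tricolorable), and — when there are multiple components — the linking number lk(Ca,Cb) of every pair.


V(t) = t^3 + t^5 - t^6 + t^7 - t^8 + t^9 - t^10
bracket: A^-19 - A^-15 + A^-11 - A^-7 + A^-3 - A - A^9, w = +7
1 component, writhe +7, over 13 crossings
det 7, colorings 3 of 3^13 — not tricolorable
observation: w = +7 (over 13 crossings) is diagram-only; (-A^3)^(-7) removes it from V


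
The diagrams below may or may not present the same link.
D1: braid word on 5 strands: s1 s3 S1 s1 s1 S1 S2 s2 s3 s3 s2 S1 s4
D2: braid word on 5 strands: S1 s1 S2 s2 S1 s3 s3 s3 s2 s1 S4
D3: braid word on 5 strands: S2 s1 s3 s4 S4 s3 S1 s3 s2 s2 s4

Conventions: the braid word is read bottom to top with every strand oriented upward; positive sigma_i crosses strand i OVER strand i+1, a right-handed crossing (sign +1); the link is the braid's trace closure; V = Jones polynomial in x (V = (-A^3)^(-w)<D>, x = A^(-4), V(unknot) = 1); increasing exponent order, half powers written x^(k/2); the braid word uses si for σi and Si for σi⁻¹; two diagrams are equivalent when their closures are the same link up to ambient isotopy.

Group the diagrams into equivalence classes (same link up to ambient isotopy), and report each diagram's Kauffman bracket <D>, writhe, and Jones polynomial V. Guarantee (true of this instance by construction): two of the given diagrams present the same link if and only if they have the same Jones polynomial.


equivalence classes: {D1, D2, D3}
D1 (bracket -A^-3 + A^5 + A^9 + A^13; 13 crossings at w = +5): V = -x^(1/2) - x^(3/2) - x^(5/2) + x^(9/2)
V(D2) = -x^(1/2) - x^(3/2) - x^(5/2) + x^(9/2)  [11 crossings, <D> = -A^-9 + A^-1 + A^3 + A^7, w = +3]
V(D3) = -x^(1/2) - x^(3/2) - x^(5/2) + x^(9/2)  [11 crossings, <D> = -A^-3 + A^5 + A^9 + A^13, w = +5]
key observation: one V(x) for all 3 diagrams — one class (guaranteed)


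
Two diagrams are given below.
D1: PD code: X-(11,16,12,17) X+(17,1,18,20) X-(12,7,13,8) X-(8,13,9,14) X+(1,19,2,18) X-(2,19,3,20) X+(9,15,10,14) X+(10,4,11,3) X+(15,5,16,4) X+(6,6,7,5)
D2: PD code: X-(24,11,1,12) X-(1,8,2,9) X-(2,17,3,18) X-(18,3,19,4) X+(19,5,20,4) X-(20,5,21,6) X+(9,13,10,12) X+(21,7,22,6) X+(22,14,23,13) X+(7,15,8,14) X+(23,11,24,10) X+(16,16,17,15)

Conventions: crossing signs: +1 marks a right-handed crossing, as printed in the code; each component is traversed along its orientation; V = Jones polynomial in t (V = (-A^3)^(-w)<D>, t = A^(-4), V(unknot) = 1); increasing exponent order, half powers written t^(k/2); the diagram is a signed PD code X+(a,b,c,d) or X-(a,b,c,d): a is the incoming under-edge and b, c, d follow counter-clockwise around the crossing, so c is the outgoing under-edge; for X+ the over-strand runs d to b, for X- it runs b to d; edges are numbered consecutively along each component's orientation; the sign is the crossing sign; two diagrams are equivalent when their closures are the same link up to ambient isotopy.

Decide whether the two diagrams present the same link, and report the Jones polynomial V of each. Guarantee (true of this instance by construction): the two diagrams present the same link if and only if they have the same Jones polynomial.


equivalent: yes
V(D1) = 1  (w +2, c 10, <D> = A^6)
V(D2) = 1  [12 crossings, <D> = A^6, w = +2]
key observation: all 2 diagrams share one V(t), hence one class


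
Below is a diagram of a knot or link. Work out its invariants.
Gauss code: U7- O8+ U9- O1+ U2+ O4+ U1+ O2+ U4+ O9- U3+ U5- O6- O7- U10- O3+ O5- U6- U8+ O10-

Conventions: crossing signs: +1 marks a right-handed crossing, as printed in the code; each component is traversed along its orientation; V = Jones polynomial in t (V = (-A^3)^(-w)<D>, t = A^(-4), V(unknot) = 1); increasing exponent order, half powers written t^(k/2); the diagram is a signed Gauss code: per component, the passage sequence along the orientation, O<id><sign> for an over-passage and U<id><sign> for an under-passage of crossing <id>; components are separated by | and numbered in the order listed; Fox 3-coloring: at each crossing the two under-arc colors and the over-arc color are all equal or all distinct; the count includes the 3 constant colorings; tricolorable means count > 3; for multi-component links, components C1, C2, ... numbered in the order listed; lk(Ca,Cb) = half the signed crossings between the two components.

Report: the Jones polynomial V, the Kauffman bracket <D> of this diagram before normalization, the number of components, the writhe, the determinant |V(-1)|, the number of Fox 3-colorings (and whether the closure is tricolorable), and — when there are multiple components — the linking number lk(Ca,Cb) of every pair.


V(t) = t + t^3 - t^4
bracket: -A^-16 + A^-12 + A^-4, w = 0
1 component, writhe 0, over 10 crossings
det 3, colorings 9 of 3^10 — tricolorable
observation: w = 0 (over 10 crossings) is diagram-only; (-A^3)^(0) removes it from V


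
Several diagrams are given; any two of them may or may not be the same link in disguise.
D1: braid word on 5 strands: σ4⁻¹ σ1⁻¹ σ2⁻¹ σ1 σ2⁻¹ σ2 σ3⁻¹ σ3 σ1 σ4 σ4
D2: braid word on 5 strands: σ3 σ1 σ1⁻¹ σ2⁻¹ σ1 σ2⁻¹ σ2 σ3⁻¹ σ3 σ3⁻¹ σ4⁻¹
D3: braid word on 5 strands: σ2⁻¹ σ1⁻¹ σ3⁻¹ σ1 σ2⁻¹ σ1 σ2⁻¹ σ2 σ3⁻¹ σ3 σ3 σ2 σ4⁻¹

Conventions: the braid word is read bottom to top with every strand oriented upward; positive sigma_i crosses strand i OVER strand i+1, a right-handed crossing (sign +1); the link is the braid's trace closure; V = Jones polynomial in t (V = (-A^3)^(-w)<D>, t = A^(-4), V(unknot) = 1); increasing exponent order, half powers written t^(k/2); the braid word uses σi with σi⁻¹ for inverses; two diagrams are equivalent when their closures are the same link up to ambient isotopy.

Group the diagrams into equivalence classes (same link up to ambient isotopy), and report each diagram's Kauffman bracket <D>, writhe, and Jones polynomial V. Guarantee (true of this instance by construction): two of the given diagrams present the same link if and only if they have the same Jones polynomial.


equivalence classes: {D1, D2, D3}
D1 (bracket A + A^5; 11 crossings at w = +1): V = -t^(-1/2) - t^(1/2)
V(D2) = -t^(-1/2) - t^(1/2)  [11 crossings, <D> = A^-5 + A^-1, w = -1]
V(D3) = -t^(-1/2) - t^(1/2)  [13 crossings, <D> = A^-5 + A^-1, w = -1]
key observation: one V(t) for all 3 diagrams — one class (guaranteed)


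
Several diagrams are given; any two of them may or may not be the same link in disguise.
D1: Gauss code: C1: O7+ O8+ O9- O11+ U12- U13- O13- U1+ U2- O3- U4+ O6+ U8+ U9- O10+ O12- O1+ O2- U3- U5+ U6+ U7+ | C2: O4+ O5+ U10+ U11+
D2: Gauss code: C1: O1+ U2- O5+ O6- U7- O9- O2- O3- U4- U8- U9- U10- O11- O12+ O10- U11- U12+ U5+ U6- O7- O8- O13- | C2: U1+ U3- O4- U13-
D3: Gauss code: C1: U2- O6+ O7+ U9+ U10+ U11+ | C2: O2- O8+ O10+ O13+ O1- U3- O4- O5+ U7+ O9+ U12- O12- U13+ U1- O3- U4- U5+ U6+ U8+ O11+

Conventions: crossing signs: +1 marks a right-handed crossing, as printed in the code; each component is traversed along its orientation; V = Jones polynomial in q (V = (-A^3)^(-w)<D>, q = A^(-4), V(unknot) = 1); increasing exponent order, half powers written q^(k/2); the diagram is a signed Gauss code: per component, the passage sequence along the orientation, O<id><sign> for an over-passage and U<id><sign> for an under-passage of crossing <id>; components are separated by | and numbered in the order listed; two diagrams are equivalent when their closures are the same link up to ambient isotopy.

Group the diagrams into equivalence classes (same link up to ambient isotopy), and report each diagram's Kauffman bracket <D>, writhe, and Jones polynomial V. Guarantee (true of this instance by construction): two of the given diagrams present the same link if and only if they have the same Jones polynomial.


grouping into links: {D1, D3} | {D2}
V(D1) = -q^(1/2) + q^(3/2) - q^(5/2) - q^(9/2)  (w +3, c 13, <D> = A^-9 + A^-1 - A^3 + A^7)
V(D2) = q^(-13/2) - q^(-11/2) + q^(-9/2) - 2q^(-7/2) - q^(-3/2)  (w -7, c 13, <D> = A^-15 + 2A^-7 - A^-3 + A - A^5)
V(D3) = -q^(1/2) + q^(3/2) - q^(5/2) - q^(9/2)  (w +3, c 13, <D> = A^-9 + A^-1 - A^3 + A^7)
key observation: 2 classes among 3 diagrams; unequal V(q) rules out equality


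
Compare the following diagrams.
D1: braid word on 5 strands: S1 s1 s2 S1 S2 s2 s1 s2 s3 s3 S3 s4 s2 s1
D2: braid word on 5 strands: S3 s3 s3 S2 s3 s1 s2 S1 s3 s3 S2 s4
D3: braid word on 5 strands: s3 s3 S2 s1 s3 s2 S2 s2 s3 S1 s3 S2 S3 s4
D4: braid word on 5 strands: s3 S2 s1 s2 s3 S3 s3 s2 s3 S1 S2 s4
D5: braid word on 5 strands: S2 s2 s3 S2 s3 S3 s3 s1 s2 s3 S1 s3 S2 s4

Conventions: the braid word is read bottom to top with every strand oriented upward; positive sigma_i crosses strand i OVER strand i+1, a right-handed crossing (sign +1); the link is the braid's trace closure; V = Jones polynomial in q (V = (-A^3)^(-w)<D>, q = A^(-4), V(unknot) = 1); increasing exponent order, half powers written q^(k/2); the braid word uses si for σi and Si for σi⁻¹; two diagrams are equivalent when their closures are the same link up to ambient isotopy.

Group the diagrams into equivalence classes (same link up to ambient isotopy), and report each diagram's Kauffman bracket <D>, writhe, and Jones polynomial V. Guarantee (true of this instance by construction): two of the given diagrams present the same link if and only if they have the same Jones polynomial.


equivalence classes: {D1} | {D2, D3, D4, D5}
D1 (bracket -A^2 + A^6 + A^14; 14 crossings at w = +6): V = q + q^3 - q^4
V(D2) = q^-1 - 1 + 2q - 2q^2 + 2q^3 - 2q^4 + q^5  [12 crossings, <D> = A^-8 - 2A^-4 + 2 - 2A^4 + 2A^8 - A^12 + A^16, w = +4]
V(D3) = q^-1 - 1 + 2q - 2q^2 + 2q^3 - 2q^4 + q^5  [14 crossings, <D> = A^-8 - 2A^-4 + 2 - 2A^4 + 2A^8 - A^12 + A^16, w = +4]
V(D4) = q^-1 - 1 + 2q - 2q^2 + 2q^3 - 2q^4 + q^5  [12 crossings, <D> = A^-8 - 2A^-4 + 2 - 2A^4 + 2A^8 - A^12 + A^16, w = +4]
D5 (bracket A^-8 - 2A^-4 + 2 - 2A^4 + 2A^8 - A^12 + A^16; 14 crossings at w = +4): V = q^-1 - 1 + 2q - 2q^2 + 2q^3 - 2q^4 + q^5
key observation: V(q) takes 2 values over 5 diagrams, fixing the grouping


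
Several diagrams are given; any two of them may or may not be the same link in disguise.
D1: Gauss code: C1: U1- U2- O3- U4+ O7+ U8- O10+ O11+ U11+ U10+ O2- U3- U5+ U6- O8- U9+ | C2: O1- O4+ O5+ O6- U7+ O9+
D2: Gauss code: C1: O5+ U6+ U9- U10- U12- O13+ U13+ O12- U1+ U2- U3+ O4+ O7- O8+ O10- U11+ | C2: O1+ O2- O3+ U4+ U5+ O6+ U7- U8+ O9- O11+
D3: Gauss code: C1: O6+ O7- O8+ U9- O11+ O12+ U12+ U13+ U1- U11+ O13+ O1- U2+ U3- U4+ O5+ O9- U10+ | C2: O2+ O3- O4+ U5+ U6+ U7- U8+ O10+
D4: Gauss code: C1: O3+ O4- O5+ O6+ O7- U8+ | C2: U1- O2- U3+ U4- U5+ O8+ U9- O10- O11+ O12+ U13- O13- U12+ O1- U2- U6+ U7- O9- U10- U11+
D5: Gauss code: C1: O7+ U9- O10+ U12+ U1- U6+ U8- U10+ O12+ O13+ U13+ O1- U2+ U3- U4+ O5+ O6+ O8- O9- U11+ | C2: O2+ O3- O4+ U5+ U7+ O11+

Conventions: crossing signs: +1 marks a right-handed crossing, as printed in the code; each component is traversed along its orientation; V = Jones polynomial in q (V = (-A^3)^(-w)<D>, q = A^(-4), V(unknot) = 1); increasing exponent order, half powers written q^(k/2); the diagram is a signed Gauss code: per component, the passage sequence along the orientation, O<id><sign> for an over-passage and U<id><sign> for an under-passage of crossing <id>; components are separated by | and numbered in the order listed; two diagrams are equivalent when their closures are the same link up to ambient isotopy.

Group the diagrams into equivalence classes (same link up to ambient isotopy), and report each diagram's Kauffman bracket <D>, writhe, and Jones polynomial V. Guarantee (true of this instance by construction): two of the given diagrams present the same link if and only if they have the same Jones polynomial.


classes: {D1, D4} | {D2, D3, D5}
V(D1) = q^(-7/2) - q^(-5/2) + q^(-3/2) - 2q^(-1/2) - q^(3/2)  [11 crossings, <D> = A^-3 + 2A^5 - A^9 + A^13 - A^17, w = +1]
V(D2) = -q^(1/2) + q^(3/2) - q^(5/2) - q^(9/2)  (w +3, c 13, <D> = A^-9 + A^-1 - A^3 + A^7)
D3 (bracket A^-3 + A^5 - A^9 + A^13; 13 crossings at w = +5): V = -q^(1/2) + q^(3/2) - q^(5/2) - q^(9/2)
V(D4) = q^(-7/2) - q^(-5/2) + q^(-3/2) - 2q^(-1/2) - q^(3/2)  [13 crossings, <D> = A^-9 + 2A^-1 - A^3 + A^7 - A^11, w = -1]
V(D5) = -q^(1/2) + q^(3/2) - q^(5/2) - q^(9/2)  (w +5, c 13, <D> = A^-3 + A^5 - A^9 + A^13)
note: 2 values of V(q) split the 5 diagrams


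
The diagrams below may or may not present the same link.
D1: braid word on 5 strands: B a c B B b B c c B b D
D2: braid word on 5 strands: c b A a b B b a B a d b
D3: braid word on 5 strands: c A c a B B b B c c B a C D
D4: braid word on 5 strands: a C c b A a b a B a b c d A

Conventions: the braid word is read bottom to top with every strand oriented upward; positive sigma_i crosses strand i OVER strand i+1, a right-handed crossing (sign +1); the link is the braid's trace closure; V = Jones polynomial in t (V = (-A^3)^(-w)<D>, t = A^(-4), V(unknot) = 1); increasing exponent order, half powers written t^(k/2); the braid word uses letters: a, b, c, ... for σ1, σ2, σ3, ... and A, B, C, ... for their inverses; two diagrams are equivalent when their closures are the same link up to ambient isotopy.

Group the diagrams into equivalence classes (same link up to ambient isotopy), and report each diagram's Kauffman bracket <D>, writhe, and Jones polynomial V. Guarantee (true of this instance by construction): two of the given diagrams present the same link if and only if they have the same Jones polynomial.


grouping into links: {D1, D3} | {D2, D4}
V(D1) = -t^-3 + 2t^-2 - 2t^-1 + 3 - 2t + 2t^2 - t^3  (w 0, c 12, <D> = -A^-12 + 2A^-8 - 2A^-4 + 3 - 2A^4 + 2A^8 - A^12)
V(D2) = t - t^2 + 2t^3 - t^4 + t^5 - t^6  (w +6, c 12, <D> = -A^-6 + A^-2 - A^2 + 2A^6 - A^10 + A^14)
V(D3) = -t^-3 + 2t^-2 - 2t^-1 + 3 - 2t + 2t^2 - t^3  [14 crossings, <D> = -A^-12 + 2A^-8 - 2A^-4 + 3 - 2A^4 + 2A^8 - A^12, w = 0]
D4 (bracket -A^-6 + A^-2 - A^2 + 2A^6 - A^10 + A^14; 14 crossings at w = +6): V = t - t^2 + 2t^3 - t^4 + t^5 - t^6
key observation: 2 values of V(t) split the 4 diagrams


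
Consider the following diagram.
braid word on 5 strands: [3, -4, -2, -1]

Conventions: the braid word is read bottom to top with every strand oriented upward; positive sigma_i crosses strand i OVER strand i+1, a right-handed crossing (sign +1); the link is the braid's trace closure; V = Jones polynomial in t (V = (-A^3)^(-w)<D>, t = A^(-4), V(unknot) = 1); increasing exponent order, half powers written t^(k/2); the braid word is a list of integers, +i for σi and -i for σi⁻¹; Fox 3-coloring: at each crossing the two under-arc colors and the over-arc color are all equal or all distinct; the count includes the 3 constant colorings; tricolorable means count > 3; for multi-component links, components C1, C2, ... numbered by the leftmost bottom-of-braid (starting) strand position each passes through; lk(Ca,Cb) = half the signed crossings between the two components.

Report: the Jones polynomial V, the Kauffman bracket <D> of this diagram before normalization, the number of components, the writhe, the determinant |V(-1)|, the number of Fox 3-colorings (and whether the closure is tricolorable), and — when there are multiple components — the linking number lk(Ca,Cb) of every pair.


V = 1
<D> = A^-6 (w = -2)
1 component over 4 crossings, w = -2
3 Fox colorings among 3^4, |V(-1)| = 1: not tricolorable
why: w = -2 (over 4 crossings) is diagram-only; (-A^3)^(2) removes it from V


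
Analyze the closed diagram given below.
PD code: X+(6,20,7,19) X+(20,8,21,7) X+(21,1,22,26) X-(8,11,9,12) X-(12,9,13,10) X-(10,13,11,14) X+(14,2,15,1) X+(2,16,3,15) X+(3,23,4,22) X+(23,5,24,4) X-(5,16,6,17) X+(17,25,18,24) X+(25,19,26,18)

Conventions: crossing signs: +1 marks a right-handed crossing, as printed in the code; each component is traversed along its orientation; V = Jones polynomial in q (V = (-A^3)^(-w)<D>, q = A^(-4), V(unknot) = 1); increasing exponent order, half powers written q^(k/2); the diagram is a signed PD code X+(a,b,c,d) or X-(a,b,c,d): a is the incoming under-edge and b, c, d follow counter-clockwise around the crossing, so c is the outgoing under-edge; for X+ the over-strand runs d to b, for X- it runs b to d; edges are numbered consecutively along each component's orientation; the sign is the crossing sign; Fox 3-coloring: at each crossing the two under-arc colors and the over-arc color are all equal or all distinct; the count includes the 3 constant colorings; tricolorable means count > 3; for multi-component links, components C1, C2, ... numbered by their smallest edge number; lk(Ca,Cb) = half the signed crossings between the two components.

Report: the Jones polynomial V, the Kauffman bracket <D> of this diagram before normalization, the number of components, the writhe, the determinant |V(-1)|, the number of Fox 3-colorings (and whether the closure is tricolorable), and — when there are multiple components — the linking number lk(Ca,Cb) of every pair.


Jones polynomial: V(q) = -q^-1 + 1 - q + 3q^2 - 2q^3 + 3q^4 - 3q^5 + 3q^6 - 2q^7 + q^8 - q^9
<D> = A^-21 - A^-17 + 2A^-13 - 3A^-9 + 3A^-5 - 3A^-1 + 2A^3 - 3A^7 + A^11 - A^15 + A^19; writhe +5
components 1, writhe +5 (13 crossings)
3-colorings: 9 of 3^13, det 21 — tricolorable
note: w = +5 shifts under R1 moves; the (-A^3)^(-5) factor cancels that in V


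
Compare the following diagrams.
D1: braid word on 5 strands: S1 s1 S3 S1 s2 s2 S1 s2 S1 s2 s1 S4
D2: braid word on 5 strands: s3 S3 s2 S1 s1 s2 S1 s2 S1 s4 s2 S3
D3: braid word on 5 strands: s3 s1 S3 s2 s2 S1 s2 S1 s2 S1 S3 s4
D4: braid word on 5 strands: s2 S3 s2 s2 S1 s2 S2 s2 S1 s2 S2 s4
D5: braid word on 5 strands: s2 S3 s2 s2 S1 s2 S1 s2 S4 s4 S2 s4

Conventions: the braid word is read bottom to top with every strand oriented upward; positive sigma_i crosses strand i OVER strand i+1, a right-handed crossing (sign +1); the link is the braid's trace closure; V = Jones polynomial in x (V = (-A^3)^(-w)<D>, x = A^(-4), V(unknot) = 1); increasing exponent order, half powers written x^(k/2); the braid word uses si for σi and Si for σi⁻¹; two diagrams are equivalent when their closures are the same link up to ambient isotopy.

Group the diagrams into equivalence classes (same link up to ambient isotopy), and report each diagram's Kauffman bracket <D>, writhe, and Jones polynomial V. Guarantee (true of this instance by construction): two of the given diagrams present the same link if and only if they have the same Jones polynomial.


classes: {D1, D2, D3, D4, D5}
V(D1) = x^-1 - 1 + 2x - 2x^2 + 2x^3 - 2x^4 + x^5  [12 crossings, <D> = A^-20 - 2A^-16 + 2A^-12 - 2A^-8 + 2A^-4 - 1 + A^4, w = 0]
V(D2) = x^-1 - 1 + 2x - 2x^2 + 2x^3 - 2x^4 + x^5  (w +2, c 12, <D> = A^-14 - 2A^-10 + 2A^-6 - 2A^-2 + 2A^2 - A^6 + A^10)
V(D3) = x^-1 - 1 + 2x - 2x^2 + 2x^3 - 2x^4 + x^5  [12 crossings, <D> = A^-14 - 2A^-10 + 2A^-6 - 2A^-2 + 2A^2 - A^6 + A^10, w = +2]
V(D4) = x^-1 - 1 + 2x - 2x^2 + 2x^3 - 2x^4 + x^5  (w +2, c 12, <D> = A^-14 - 2A^-10 + 2A^-6 - 2A^-2 + 2A^2 - A^6 + A^10)
V(D5) = x^-1 - 1 + 2x - 2x^2 + 2x^3 - 2x^4 + x^5  [12 crossings, <D> = A^-14 - 2A^-10 + 2A^-6 - 2A^-2 + 2A^2 - A^6 + A^10, w = +2]
insight: one V(x) for all 5 diagrams — one class (guaranteed)


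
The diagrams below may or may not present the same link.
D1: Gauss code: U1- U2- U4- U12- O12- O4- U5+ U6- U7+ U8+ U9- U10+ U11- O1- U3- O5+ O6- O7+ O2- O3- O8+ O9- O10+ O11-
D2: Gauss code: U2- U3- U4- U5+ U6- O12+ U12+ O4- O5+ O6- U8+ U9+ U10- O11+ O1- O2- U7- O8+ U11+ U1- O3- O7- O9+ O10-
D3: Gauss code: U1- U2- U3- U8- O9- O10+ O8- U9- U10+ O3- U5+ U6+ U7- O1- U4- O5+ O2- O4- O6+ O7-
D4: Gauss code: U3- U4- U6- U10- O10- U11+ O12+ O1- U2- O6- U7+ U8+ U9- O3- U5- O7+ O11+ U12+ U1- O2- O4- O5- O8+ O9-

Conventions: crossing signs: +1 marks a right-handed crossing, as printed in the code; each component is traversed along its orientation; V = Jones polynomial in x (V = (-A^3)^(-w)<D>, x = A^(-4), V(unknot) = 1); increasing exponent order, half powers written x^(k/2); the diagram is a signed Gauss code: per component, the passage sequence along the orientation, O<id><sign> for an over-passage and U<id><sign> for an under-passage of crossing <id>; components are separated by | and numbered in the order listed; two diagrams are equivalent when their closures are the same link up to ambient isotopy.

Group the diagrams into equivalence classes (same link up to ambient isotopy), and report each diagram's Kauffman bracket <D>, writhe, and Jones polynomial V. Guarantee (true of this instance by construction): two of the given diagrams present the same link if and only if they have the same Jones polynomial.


grouping into links: {D1, D2, D3, D4}
V(D1) = 1  (w -4, c 12, <D> = A^-12)
V(D2) = 1  [12 crossings, <D> = A^-6, w = -2]
V(D3) = 1  (w -4, c 10, <D> = A^-12)
V(D4) = 1  [12 crossings, <D> = A^-12, w = -4]
why: all 4 diagrams share one V(x), hence one class


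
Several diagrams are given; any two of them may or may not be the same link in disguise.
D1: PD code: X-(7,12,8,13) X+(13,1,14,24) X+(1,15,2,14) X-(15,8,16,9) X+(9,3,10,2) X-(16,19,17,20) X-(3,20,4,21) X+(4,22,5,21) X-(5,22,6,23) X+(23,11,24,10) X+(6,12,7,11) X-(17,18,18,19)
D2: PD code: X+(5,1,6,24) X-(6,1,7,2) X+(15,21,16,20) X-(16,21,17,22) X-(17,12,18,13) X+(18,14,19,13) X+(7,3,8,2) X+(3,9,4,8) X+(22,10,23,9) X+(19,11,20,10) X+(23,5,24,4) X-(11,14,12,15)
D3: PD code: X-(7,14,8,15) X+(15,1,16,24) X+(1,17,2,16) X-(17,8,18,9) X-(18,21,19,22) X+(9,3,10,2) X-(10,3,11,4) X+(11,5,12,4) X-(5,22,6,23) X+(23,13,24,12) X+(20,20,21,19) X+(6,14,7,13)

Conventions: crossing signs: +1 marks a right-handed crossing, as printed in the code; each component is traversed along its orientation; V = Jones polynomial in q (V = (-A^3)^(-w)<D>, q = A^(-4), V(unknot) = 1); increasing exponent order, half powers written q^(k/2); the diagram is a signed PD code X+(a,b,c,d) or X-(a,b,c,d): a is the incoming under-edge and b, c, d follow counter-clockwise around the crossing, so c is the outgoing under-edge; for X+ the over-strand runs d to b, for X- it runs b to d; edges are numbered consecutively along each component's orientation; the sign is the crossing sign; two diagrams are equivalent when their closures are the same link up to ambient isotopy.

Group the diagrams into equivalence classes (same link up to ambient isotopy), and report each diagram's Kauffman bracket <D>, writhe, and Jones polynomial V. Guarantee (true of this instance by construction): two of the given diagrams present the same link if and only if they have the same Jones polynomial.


classes: {D1, D3} | {D2}
V(D1) = q^-1 - 1 + 2q - 2q^2 + 2q^3 - 2q^4 + q^5  [12 crossings, <D> = A^-20 - 2A^-16 + 2A^-12 - 2A^-8 + 2A^-4 - 1 + A^4, w = 0]
D2 (bracket -A^-4 + 1 + A^8; 12 crossings at w = +4): V = q + q^3 - q^4
V(D3) = q^-1 - 1 + 2q - 2q^2 + 2q^3 - 2q^4 + q^5  [12 crossings, <D> = A^-14 - 2A^-10 + 2A^-6 - 2A^-2 + 2A^2 - A^6 + A^10, w = +2]
note: 2 values of V(q) split the 3 diagrams


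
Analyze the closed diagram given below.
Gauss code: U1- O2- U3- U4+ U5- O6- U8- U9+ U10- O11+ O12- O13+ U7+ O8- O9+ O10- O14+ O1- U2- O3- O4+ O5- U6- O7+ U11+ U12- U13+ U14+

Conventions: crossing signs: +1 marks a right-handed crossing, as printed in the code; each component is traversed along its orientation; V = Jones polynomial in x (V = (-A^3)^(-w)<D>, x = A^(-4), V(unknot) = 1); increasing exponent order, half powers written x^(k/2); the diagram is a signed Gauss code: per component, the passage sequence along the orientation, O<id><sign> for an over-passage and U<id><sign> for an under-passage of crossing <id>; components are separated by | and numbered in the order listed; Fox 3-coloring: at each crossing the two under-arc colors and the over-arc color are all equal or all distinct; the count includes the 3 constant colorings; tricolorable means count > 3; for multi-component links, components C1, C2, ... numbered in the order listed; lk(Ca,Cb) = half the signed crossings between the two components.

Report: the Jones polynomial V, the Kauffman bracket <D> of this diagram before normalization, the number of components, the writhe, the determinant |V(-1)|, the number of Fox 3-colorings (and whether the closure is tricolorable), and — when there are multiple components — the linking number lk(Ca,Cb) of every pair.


Jones polynomial: V(x) = x^-5 - 2x^-4 + 2x^-3 - 2x^-2 + 2x^-1 - 1 + x
<D> = A^-10 - A^-6 + 2A^-2 - 2A^2 + 2A^6 - 2A^10 + A^14; writhe -2
components 1, writhe -2 (14 crossings)
3-colorings: 3 of 3^14, det 11 — not tricolorable
note: V spans 6 powers of x: at least 6 crossings in any diagram


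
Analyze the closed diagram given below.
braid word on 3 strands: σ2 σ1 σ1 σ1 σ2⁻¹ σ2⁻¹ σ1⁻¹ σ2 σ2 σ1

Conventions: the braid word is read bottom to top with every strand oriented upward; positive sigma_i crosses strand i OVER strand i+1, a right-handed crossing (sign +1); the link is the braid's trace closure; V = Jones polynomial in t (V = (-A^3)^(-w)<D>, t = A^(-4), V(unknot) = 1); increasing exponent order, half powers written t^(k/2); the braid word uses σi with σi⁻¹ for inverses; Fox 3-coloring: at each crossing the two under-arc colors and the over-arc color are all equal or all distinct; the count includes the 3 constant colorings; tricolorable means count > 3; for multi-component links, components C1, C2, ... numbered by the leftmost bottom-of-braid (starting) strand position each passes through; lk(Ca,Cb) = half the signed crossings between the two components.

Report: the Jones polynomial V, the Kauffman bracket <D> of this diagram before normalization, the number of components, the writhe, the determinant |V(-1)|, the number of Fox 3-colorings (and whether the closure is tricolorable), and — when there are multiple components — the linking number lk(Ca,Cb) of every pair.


V(t) = t^2 + t^4 - t^5 + t^6 - t^7
bracket: -A^-16 + A^-12 - A^-8 + A^-4 + A^4, w = +4
1 component, writhe +4, over 10 crossings
det 5, colorings 3 of 3^10 — not tricolorable
observation: w = +4 (over 10 crossings) is diagram-only; (-A^3)^(-4) removes it from V


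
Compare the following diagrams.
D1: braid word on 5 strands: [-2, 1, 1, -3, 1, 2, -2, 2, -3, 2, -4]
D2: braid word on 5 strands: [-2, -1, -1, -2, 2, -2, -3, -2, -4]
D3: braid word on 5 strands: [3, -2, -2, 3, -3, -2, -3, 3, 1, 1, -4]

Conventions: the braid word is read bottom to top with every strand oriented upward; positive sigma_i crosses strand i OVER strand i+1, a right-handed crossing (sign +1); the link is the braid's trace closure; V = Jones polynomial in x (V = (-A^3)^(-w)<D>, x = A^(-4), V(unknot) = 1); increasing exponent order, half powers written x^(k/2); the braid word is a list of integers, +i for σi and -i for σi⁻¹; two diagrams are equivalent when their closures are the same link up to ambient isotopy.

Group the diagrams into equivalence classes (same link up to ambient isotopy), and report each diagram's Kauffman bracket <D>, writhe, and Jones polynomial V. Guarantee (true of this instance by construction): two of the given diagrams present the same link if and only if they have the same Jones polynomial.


classes: {D1} | {D2} | {D3}
V(D1) = -x^(-3/2) - 2x^(1/2) + x^(3/2) - x^(5/2) + x^(7/2)  [11 crossings, <D> = -A^-11 + A^-7 - A^-3 + 2A + A^9, w = +1]
D2 (bracket A^-15 + 2A^-7 - A^-3 + A - A^5; 9 crossings at w = -7): V = x^(-13/2) - x^(-11/2) + x^(-9/2) - 2x^(-7/2) - x^(-3/2)
V(D3) = x^(-7/2) - x^(-5/2) + x^(-3/2) - 2x^(-1/2) - x^(3/2)  [11 crossings, <D> = A^-9 + 2A^-1 - A^3 + A^7 - A^11, w = -1]
note: V(x) takes 3 values over 3 diagrams, fixing the grouping


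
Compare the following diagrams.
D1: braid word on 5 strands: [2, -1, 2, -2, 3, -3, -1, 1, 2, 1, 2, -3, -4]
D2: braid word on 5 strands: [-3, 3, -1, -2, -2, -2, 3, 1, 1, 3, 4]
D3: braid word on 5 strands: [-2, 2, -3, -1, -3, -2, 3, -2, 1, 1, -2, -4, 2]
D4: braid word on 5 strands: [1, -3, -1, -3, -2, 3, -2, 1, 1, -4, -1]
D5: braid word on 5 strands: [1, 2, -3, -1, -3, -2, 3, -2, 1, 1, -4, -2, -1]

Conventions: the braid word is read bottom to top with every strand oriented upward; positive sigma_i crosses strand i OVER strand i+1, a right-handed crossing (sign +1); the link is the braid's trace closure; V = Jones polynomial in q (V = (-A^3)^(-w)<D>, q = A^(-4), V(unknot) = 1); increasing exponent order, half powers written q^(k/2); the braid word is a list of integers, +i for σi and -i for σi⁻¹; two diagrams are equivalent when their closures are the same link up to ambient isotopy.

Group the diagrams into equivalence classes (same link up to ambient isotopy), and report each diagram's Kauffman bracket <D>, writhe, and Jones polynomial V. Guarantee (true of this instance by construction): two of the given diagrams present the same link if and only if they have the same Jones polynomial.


classes: {D1} | {D2} | {D3, D4, D5}
V(D1) = -q^(1/2) - q^(5/2)  [13 crossings, <D> = A^-7 + A, w = +1]
D2 (bracket A^-3 + 2A^5 - A^9 + A^13 - A^17; 11 crossings at w = +1): V = q^(-7/2) - q^(-5/2) + q^(-3/2) - 2q^(-1/2) - q^(3/2)
V(D3) = -q^(-9/2) - q^(-5/2) + q^(-3/2) - q^(-1/2)  (w -3, c 13, <D> = A^-7 - A^-3 + A + A^9)
D4 (bracket A^-7 - A^-3 + A + A^9; 11 crossings at w = -3): V = -q^(-9/2) - q^(-5/2) + q^(-3/2) - q^(-1/2)
V(D5) = -q^(-9/2) - q^(-5/2) + q^(-3/2) - q^(-1/2)  [13 crossings, <D> = A^-7 - A^-3 + A + A^9, w = -3]
insight: comparing 5 Jones polynomials yields 3 groups


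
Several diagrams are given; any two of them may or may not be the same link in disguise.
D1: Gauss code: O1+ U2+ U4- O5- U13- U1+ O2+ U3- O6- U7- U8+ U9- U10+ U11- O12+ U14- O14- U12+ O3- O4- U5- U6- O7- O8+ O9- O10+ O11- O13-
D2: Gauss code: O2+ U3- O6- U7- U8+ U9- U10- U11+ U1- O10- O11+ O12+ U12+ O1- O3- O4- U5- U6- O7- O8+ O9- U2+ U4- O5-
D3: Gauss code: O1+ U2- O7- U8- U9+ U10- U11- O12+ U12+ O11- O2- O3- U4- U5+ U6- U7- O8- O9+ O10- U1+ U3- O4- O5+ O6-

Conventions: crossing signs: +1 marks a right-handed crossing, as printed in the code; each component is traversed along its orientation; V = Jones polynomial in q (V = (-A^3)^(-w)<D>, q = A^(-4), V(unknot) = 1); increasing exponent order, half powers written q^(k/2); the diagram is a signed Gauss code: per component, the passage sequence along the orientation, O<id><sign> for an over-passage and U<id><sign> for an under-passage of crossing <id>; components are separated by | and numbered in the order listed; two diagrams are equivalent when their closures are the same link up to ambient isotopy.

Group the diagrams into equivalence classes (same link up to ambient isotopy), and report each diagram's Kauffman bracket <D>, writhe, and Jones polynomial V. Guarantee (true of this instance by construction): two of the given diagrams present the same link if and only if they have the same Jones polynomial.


equivalence classes: {D1, D2, D3}
D1 (bracket A^-8 - A^-4 + 2 - A^4 + A^8 - A^12; 14 crossings at w = -4): V = -q^-6 + q^-5 - q^-4 + 2q^-3 - q^-2 + q^-1
V(D2) = -q^-6 + q^-5 - q^-4 + 2q^-3 - q^-2 + q^-1  (w -4, c 12, <D> = A^-8 - A^-4 + 2 - A^4 + A^8 - A^12)
V(D3) = -q^-6 + q^-5 - q^-4 + 2q^-3 - q^-2 + q^-1  [12 crossings, <D> = A^-8 - A^-4 + 2 - A^4 + A^8 - A^12, w = -4]
key observation: all 3 diagrams share one V(q), hence one class


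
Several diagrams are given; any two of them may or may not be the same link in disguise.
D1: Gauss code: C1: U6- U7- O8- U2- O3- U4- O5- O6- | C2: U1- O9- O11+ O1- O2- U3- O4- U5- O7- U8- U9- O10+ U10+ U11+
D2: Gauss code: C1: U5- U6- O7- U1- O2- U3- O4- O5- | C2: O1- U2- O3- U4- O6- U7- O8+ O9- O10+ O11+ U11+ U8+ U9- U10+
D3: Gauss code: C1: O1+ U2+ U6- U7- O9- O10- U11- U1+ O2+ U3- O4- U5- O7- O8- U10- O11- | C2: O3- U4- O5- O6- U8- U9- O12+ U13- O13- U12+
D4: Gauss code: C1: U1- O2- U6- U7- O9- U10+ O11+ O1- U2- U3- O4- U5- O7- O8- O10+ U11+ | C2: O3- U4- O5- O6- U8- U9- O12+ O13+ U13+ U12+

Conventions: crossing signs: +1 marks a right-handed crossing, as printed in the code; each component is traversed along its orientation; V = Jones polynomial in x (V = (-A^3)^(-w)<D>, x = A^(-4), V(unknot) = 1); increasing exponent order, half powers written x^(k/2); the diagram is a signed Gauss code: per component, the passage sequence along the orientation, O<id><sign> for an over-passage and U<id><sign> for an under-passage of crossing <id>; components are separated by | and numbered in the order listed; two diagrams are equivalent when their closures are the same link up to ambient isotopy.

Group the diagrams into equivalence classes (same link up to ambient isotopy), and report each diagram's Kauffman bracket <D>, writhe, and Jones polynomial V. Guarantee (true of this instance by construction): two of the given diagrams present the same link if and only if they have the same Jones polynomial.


classes: {D1, D2, D3, D4}
V(D1) = -x^(-17/2) + x^(-15/2) - x^(-13/2) + x^(-11/2) - x^(-9/2) - x^(-5/2)  [11 crossings, <D> = A^-11 + A^-3 - A + A^5 - A^9 + A^13, w = -7]
V(D2) = -x^(-17/2) + x^(-15/2) - x^(-13/2) + x^(-11/2) - x^(-9/2) - x^(-5/2)  (w -5, c 11, <D> = A^-5 + A^3 - A^7 + A^11 - A^15 + A^19)
D3 (bracket A^-11 + A^-3 - A + A^5 - A^9 + A^13; 13 crossings at w = -7): V = -x^(-17/2) + x^(-15/2) - x^(-13/2) + x^(-11/2) - x^(-9/2) - x^(-5/2)
D4 (bracket A^-5 + A^3 - A^7 + A^11 - A^15 + A^19; 13 crossings at w = -5): V = -x^(-17/2) + x^(-15/2) - x^(-13/2) + x^(-11/2) - x^(-9/2) - x^(-5/2)
insight: one V(x) for all 4 diagrams — one class (guaranteed)


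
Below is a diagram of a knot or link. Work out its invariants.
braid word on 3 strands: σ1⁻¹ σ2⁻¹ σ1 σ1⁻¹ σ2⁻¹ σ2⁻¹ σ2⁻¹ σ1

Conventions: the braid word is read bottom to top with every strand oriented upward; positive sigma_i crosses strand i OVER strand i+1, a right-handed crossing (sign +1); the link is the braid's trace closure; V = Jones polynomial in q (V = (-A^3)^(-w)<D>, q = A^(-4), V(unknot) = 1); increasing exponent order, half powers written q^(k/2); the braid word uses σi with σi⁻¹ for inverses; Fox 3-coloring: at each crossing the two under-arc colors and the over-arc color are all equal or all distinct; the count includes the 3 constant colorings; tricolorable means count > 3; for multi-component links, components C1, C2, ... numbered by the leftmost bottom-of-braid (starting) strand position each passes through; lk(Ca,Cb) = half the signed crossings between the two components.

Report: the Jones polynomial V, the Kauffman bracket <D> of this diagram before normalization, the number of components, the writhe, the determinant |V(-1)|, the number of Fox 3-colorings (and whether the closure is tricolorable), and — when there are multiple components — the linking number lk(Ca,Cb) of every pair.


Jones polynomial: V(q) = q^-6 + q^-3 + q^-2 + q^-1
<D> = A^-8 + A^-4 + 1 + A^12; writhe -4
components 3, writhe -4 (8 crossings)
linking number lk(C1,C2) = 0
lk(C1,C3): -2
lk(C2,C3) = 0
3-colorings: 9 of 3^9, det 0 — tricolorable
note: det 0 = |V(-1)|; divisible by 3, so tricolorable


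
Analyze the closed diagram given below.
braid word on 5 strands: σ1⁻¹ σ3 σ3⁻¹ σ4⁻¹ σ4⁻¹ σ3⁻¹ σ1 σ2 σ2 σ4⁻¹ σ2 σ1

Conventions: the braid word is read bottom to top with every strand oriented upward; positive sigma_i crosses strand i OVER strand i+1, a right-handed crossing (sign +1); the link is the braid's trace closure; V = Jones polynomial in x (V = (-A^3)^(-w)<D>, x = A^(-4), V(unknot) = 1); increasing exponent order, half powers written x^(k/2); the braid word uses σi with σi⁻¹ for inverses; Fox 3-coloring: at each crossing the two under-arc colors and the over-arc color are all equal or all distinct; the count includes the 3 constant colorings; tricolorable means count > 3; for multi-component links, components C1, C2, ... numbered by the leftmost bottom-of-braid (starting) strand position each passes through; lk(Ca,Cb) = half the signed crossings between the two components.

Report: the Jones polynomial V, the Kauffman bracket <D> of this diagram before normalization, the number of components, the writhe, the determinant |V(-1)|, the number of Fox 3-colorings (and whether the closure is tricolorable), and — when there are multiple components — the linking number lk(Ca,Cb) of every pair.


V(x) = -x^-3 + x^-2 - x^-1 + 3 - x + x^2 - x^3
bracket: -A^-12 + A^-8 - A^-4 + 3 - A^4 + A^8 - A^12, w = 0
1 component, writhe 0, over 12 crossings
det 9, colorings 27 of 3^12 — tricolorable
observation: det 9 = |V(-1)|; divisible by 3, so tricolorable


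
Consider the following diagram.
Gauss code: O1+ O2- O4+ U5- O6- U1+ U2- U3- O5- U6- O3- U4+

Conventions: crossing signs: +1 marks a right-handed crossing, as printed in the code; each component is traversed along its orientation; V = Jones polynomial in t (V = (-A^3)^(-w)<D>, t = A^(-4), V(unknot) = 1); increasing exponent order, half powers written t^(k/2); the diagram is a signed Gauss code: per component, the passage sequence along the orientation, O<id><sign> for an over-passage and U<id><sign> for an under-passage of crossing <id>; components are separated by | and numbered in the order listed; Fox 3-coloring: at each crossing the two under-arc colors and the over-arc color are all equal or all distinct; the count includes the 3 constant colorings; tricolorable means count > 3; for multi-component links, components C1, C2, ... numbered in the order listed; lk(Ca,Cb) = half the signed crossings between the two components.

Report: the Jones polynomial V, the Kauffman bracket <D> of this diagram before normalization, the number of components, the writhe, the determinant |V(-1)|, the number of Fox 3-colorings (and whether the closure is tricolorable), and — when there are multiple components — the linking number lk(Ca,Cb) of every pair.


Jones polynomial: V(t) = -t^-4 + t^-3 + t^-1
<D> = A^-2 + A^6 - A^10; writhe -2
components 1, writhe -2 (6 crossings)
3-colorings: 9 of 3^6, det 3 — tricolorable
note: w = -2 shifts under R1 moves; the (-A^3)^(2) factor cancels that in V


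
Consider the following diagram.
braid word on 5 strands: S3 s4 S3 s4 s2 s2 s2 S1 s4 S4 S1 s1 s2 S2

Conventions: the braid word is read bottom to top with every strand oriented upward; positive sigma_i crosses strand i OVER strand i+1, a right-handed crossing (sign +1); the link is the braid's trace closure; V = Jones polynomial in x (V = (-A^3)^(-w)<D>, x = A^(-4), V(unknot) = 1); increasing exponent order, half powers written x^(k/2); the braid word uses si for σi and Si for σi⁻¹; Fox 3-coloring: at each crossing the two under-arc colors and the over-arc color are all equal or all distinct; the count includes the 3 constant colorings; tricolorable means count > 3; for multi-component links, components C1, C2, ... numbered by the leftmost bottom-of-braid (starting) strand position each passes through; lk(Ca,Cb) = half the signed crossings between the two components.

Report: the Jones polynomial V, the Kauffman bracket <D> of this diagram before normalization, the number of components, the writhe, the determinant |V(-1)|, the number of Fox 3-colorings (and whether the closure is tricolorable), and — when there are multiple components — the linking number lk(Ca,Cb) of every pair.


Jones polynomial: V(x) = x^-1 - 1 + 2x - 3x^2 + 3x^3 - 2x^4 + 2x^5 - x^6
<D> = -A^-18 + 2A^-14 - 2A^-10 + 3A^-6 - 3A^-2 + 2A^2 - A^6 + A^10; writhe +2
components 1, writhe +2 (14 crossings)
3-colorings: 9 of 3^14, det 15 — tricolorable
note: the word shrinks to σ3⁻¹ σ4 σ3⁻¹ σ4 σ2 σ2 σ2 σ1⁻¹ after cancelling
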